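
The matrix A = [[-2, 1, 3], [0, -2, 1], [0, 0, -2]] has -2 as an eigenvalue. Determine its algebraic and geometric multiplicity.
algebraic multiplicity 3, geometric multiplicity 1

The characteristic polynomial is (x + 2)^3, so the factor x + 2 appears with exponent 3: the algebraic multiplicity is 3.

rank(A + 2I) = 2, so the eigenspace has dimension 3 - 2 = 1: the geometric multiplicity is 1.

Since 1 < 3, A is not diagonalizable.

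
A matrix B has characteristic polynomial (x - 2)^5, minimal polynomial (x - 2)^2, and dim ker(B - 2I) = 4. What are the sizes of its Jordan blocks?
Jordan blocks: (2, 2), (2, 1), (2, 1), (2, 1)

λ = 2: algebraic multiplicity 5 (exponent in χ_B), largest block size 2 (exponent in m_B), 4 blocks (geometric multiplicity). These force block sizes [2, 1, 1, 1].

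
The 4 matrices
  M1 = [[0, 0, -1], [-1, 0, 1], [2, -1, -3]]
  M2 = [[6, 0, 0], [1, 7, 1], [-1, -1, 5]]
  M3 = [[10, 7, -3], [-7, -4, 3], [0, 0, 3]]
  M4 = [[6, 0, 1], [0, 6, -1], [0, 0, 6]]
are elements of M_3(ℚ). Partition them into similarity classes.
Characteristic polynomials: χ_{M1} = (x + 1)^3, χ_{M2} = (x - 6)^3, χ_{M3} = (x - 3)^3, χ_{M4} = (x - 6)^3.

{M1}: invariant factors (x + 1)^3.

{M2, M4}: invariant factors x - 6, (x - 6)^2.

{M3}: invariant factors x - 3, (x - 3)^2.

Matrices are similar if and only if their invariant-factor lists agree; the partition into similarity classes is {M1}, {M2, M4}, {M3}.

3 classes: {M1}, {M2, M4}, {M3}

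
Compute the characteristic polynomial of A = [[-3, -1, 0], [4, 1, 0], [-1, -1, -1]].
xI - A = [[x + 3, 1, 0], [-4, x - 1, 0], [1, 1, x + 1]].

Expanding det(xI - A) along the first row:
det(xI - A) = + (x + 3)·det([[x - 1, 0], [1, x + 1]]) - (1)·det([[-4, 0], [1, x + 1]]) + (0)·det([[-4, x - 1], [1, 1]]).

Evaluating gives χ_A(x) = x^3 + 3x^2 + 3x + 1 = (x + 1)^3.

χ_A(x) = (x + 1)^3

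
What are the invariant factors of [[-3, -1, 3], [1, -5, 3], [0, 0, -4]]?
The Jordan structure of A has elementary divisors (x + 4)^2, (x + 4). Arranging the block sizes at each eigenvalue in decreasing order and taking row products gives the invariant factors.

Invariant factors (smallest first, each dividing the next): x + 4, (x + 4)^2.

Check: the last factor (x + 4)^2 is the minimal polynomial, and the product (x + 4)^3 is the characteristic polynomial.

x + 4, (x + 4)^2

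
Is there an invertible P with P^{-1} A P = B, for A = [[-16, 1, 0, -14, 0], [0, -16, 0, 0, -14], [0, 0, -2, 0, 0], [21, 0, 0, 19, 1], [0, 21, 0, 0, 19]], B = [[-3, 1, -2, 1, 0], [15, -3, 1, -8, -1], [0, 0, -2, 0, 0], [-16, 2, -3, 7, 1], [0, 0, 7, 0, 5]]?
Two matrices over a field are similar if and only if they have the same invariant factors.

Both A and B have characteristic polynomial (x - 5)^2(x + 2)^3 and minimal polynomial (x - 5)^2(x + 2)^2. Computing further, both have invariant factors x + 2, (x - 5)^2(x + 2)^2. Hence A and B are similar.

Yes.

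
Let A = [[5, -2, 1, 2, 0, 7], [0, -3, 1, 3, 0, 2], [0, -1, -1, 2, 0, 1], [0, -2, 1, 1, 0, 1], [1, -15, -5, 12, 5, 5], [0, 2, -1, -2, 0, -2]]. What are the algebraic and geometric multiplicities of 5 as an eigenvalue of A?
The characteristic polynomial is (x - 5)^2(x + 1)^3(x + 2), so the factor x - 5 appears with exponent 2: the algebraic multiplicity is 2.

rank(A - 5I) = 5, so the eigenspace has dimension 6 - 5 = 1: the geometric multiplicity is 1.

Since 1 < 2, A is not diagonalizable.

algebraic multiplicity 2, geometric multiplicity 1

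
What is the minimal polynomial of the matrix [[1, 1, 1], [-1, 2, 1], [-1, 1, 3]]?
m_A(x) = (x - 2)^3

The characteristic polynomial factors as (x - 2)^3. The minimal polynomial is ∏(x - λ)^{k_λ} where k_λ is the size of the largest Jordan block at λ.

For λ = 2: rank(A - 2I) = 2, and the largest Jordan block has size 3 (the smallest k with rank((A - 2I)^k) = rank((A - 2I)^(k+1))).

So m_A(x) = (x - 2)^3.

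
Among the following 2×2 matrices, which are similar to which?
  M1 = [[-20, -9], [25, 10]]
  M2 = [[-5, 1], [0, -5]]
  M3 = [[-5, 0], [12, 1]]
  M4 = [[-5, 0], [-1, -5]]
2 classes: {M1, M2, M4}, {M3}

Characteristic polynomials: χ_{M1} = (x + 5)^2, χ_{M2} = (x + 5)^2, χ_{M3} = (x - 1)(x + 5), χ_{M4} = (x + 5)^2.

{M1, M2, M4}: invariant factors (x + 5)^2.

{M3}: invariant factors (x - 1)(x + 5).

Matrices are similar if and only if their invariant-factor lists agree; the partition into similarity classes is {M1, M2, M4}, {M3}.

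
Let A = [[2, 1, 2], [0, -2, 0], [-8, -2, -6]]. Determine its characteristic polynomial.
xI - A = [[x - 2, -1, -2], [0, x + 2, 0], [8, 2, x + 6]].

Expanding det(xI - A) along the first row:
det(xI - A) = + (x - 2)·det([[x + 2, 0], [2, x + 6]]) - (-1)·det([[0, 0], [8, x + 6]]) + (-2)·det([[0, x + 2], [8, 2]]).

Evaluating gives χ_A(x) = x^3 + 6x^2 + 12x + 8 = (x + 2)^3.

χ_A(x) = (x + 2)^3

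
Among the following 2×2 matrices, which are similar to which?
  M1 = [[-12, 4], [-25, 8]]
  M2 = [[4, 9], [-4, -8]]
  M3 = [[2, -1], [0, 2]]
2 classes: {M1, M2}, {M3}

Characteristic polynomials: χ_{M1} = (x + 2)^2, χ_{M2} = (x + 2)^2, χ_{M3} = (x - 2)^2.

{M1, M2}: invariant factors (x + 2)^2.

{M3}: invariant factors (x - 2)^2.

Matrices are similar if and only if their invariant-factor lists agree; the partition into similarity classes is {M1, M2}, {M3}.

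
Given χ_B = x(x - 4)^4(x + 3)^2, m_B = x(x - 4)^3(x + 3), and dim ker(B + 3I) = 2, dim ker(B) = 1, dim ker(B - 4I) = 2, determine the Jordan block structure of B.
Jordan blocks: (-3, 1), (-3, 1), (0, 1), (4, 3), (4, 1)

λ = -3: algebraic multiplicity 2 (exponent in χ_B), largest block size 1 (exponent in m_B), 2 blocks (geometric multiplicity). These force block sizes [1, 1].
λ = 0: algebraic multiplicity 1 (exponent in χ_B), largest block size 1 (exponent in m_B), 1 block (geometric multiplicity). This forces block sizes [1].
λ = 4: algebraic multiplicity 4 (exponent in χ_B), largest block size 3 (exponent in m_B), 2 blocks (geometric multiplicity). These force block sizes [3, 1].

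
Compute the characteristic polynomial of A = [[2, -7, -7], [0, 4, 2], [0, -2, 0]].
xI - A = [[x - 2, 7, 7], [0, x - 4, -2], [0, 2, x]].

Expanding det(xI - A) along the first row:
det(xI - A) = + (x - 2)·det([[x - 4, -2], [2, x]]) - (7)·det([[0, -2], [0, x]]) + (7)·det([[0, x - 4], [0, 2]]).

Evaluating gives χ_A(x) = x^3 - 6x^2 + 12x - 8 = (x - 2)^3.

χ_A(x) = (x - 2)^3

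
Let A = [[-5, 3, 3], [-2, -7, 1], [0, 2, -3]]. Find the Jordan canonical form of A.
The characteristic polynomial is det(xI - A) = (x + 5)^3, so the eigenvalues are -5 (algebraic multiplicity 3).

For λ = -5: rank(A + 5I) = 2, rank((A + 5I)^2) = 1, rank((A + 5I)^3) = 0. The eigenspace has dimension 3 - 2 = 1, so there is 1 Jordan block; the rank sequence gives block sizes [3].

Assembling the blocks gives the Jordan form J above.

J = [[-5, 1, 0], [0, -5, 1], [0, 0, -5]]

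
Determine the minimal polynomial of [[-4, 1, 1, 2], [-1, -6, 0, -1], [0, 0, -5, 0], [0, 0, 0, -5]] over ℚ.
m_A(x) = (x + 5)^3

The characteristic polynomial factors as (x + 5)^4. The minimal polynomial is ∏(x - λ)^{k_λ} where k_λ is the size of the largest Jordan block at λ.

For λ = -5: rank(A + 5I) = 2, and the largest Jordan block has size 3 (the smallest k with rank((A + 5I)^k) = rank((A + 5I)^(k+1))).

So m_A(x) = (x + 5)^3.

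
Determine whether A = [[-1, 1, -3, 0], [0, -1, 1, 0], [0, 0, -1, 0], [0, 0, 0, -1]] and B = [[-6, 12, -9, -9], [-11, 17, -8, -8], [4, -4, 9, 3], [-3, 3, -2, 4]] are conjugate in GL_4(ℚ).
No.

trace(A) = -4 but trace(B) = 24. The trace is a similarity invariant, so A and B are not similar.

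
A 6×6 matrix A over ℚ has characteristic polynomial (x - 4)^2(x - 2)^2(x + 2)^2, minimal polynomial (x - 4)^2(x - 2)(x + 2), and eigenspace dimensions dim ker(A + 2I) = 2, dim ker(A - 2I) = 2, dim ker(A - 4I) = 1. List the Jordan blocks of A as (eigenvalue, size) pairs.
λ = -2: algebraic multiplicity 2 (exponent in χ_A), largest block size 1 (exponent in m_A), 2 blocks (geometric multiplicity). These force block sizes [1, 1].
λ = 2: algebraic multiplicity 2 (exponent in χ_A), largest block size 1 (exponent in m_A), 2 blocks (geometric multiplicity). These force block sizes [1, 1].
λ = 4: algebraic multiplicity 2 (exponent in χ_A), largest block size 2 (exponent in m_A), 1 block (geometric multiplicity). This forces block sizes [2].

Jordan blocks: (-2, 1), (-2, 1), (2, 1), (2, 1), (4, 2)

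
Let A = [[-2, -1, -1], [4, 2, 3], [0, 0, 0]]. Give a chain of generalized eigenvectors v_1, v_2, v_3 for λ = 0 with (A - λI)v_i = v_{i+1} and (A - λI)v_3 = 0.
v_1 = [[0, -1, 1]]^T, v_2 = [[0, 1, 0]]^T, v_3 = [[-1, 2, 0]]^T

We seek v_1 ∈ ker(A^3) \ ker(A^2), then set v_{i+1} = A v_i.

One such chain is v_1 = [[0, -1, 1]]^T, v_2 = [[0, 1, 0]]^T, v_3 = [[-1, 2, 0]]^T. Check: A v_3 = [[0, 0, 0]]^T = 0.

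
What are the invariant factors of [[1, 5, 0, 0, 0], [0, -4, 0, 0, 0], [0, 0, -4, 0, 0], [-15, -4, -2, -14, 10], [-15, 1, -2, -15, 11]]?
(x - 1)(x + 4), (x - 1)(x + 4)^2

The Jordan structure of A has elementary divisors (x + 4)^2, (x + 4), (x - 1), (x - 1). Arranging the block sizes at each eigenvalue in decreasing order and taking row products gives the invariant factors.

Invariant factors (smallest first, each dividing the next): (x - 1)(x + 4), (x - 1)(x + 4)^2.

Check: the last factor (x - 1)(x + 4)^2 is the minimal polynomial, and the product (x - 1)^2(x + 4)^3 is the characteristic polynomial.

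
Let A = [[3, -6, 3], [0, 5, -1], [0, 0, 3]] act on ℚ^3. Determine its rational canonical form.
The invariant factors of A (the non-unit diagonal entries of the Smith normal form of xI - A over ℚ[x]) are x - 3, (x - 5)(x - 3), each dividing the next. The characteristic polynomial is their product, (x - 5)(x - 3)^2.

The rational canonical form is the block-diagonal matrix of companion matrices C(f_i):
R = [[3, 0, 0], [0, 0, -15], [0, 1, 8]].

R = [[3, 0, 0], [0, 0, -15], [0, 1, 8]]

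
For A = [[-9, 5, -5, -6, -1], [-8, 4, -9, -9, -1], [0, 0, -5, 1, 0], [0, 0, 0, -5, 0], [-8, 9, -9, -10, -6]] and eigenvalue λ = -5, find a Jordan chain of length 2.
We seek v_1 ∈ ker((A + 5I)^2) \ ker(A + 5I), then set v_{i+1} = (A + 5I) v_i.

One such chain is v_1 = [[0, 0, 0, 0, -1]]^T, v_2 = [[1, 1, 0, 0, 1]]^T. Check: (A + 5I) v_2 = [[0, 0, 0, 0, 0]]^T = 0.

v_1 = [[0, 0, 0, 0, -1]]^T, v_2 = [[1, 1, 0, 0, 1]]^T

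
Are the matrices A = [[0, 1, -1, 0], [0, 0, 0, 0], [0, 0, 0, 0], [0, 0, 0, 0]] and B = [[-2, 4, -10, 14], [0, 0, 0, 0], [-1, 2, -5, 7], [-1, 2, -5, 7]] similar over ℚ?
Yes.

Two matrices over a field are similar if and only if they have the same invariant factors.

Both A and B have characteristic polynomial x^4 and minimal polynomial x^2. Computing further, both have invariant factors x, x, x^2. Hence A and B are similar.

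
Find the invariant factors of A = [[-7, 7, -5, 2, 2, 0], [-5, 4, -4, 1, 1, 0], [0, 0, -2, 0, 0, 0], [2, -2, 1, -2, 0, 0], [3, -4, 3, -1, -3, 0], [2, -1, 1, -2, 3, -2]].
(x + 2)^3, (x + 2)^3

The Jordan structure of A has elementary divisors (x + 2)^3, (x + 2)^3. Arranging the block sizes at each eigenvalue in decreasing order and taking row products gives the invariant factors.

Invariant factors (smallest first, each dividing the next): (x + 2)^3, (x + 2)^3.

Check: the last factor (x + 2)^3 is the minimal polynomial, and the product (x + 2)^6 is the characteristic polynomial.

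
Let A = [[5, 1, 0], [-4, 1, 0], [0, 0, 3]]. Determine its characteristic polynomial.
xI - A = [[x - 5, -1, 0], [4, x - 1, 0], [0, 0, x - 3]].

Expanding det(xI - A) along the first row:
det(xI - A) = + (x - 5)·det([[x - 1, 0], [0, x - 3]]) - (-1)·det([[4, 0], [0, x - 3]]) + (0)·det([[4, x - 1], [0, 0]]).

Evaluating gives χ_A(x) = x^3 - 9x^2 + 27x - 27 = (x - 3)^3.

χ_A(x) = (x - 3)^3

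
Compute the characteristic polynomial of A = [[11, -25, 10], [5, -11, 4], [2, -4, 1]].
χ_A(x) = x^2(x - 1)

xI - A = [[x - 11, 25, -10], [-5, x + 11, -4], [-2, 4, x - 1]].

Expanding det(xI - A) along the first row:
det(xI - A) = + (x - 11)·det([[x + 11, -4], [4, x - 1]]) - (25)·det([[-5, -4], [-2, x - 1]]) + (-10)·det([[-5, x + 11], [-2, 4]]).

Evaluating gives χ_A(x) = x^3 - x^2 = x^2(x - 1).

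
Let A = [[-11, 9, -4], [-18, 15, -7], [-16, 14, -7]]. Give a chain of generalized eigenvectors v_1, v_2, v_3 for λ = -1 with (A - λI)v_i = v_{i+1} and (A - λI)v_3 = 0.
v_1 = [[-2, -1, 3]]^T, v_2 = [[-1, -1, 0]]^T, v_3 = [[1, 2, 2]]^T

We seek v_1 ∈ ker((A + I)^3) \ ker((A + I)^2), then set v_{i+1} = (A + I) v_i.

One such chain is v_1 = [[-2, -1, 3]]^T, v_2 = [[-1, -1, 0]]^T, v_3 = [[1, 2, 2]]^T. Check: (A + I) v_3 = [[0, 0, 0]]^T = 0.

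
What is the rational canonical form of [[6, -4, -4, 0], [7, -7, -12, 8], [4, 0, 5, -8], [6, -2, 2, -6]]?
The invariant factors of A (the non-unit diagonal entries of the Smith normal form of xI - A over ℚ[x]) are x^2 + x + 2, x^2 + x + 2, each dividing the next. The characteristic polynomial is their product, (x^2 + x + 2)^2.

The rational canonical form is the block-diagonal matrix of companion matrices C(f_i):
R = [[0, -2, 0, 0], [1, -1, 0, 0], [0, 0, 0, -2], [0, 0, 1, -1]].

Note the characteristic polynomial does not split into linear factors over ℚ, so A has no Jordan form over ℚ; the rational canonical form exists over any field.

R = [[0, -2, 0, 0], [1, -1, 0, 0], [0, 0, 0, -2], [0, 0, 1, -1]]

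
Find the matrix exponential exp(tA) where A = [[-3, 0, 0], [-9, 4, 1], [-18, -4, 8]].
e^{tA} = [[e^{-3*t}, 0, 0], [(1 - e^{9*t})*e^{-3*t}, (1 - 2*t)*e^{6*t}, t*e^{6*t}], [2*(1 - e^{9*t})*e^{-3*t}, -4*t*e^{6*t}, (2*t + 1)*e^{6*t}]]

A has Jordan form J = [[-3, 0, 0], [0, 6, 1], [0, 0, 6]] with A = PJP^{-1}, so e^{tA} = P e^{tJ} P^{-1}.

For a Jordan block J_k(λ), e^{tJ_k(λ)} = e^{λt} · (I + tN + t^2 N^2/2! + ... + t^{k-1} N^{k-1}/(k-1)!) where N is the nilpotent superdiagonal part.

Assembling the blocks and conjugating back gives the entries of e^{tA} as shown above.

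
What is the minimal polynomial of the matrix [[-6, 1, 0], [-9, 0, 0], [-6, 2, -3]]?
The characteristic polynomial factors as (x + 3)^3. The minimal polynomial is ∏(x - λ)^{k_λ} where k_λ is the size of the largest Jordan block at λ.

For λ = -3: rank(A + 3I) = 1, and the largest Jordan block has size 2 (the smallest k with rank((A + 3I)^k) = rank((A + 3I)^(k+1))).

So m_A(x) = (x + 3)^2.

m_A(x) = (x + 3)^2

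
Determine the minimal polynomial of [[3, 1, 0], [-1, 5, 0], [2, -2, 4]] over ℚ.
m_A(x) = (x - 4)^2

The characteristic polynomial factors as (x - 4)^3. The minimal polynomial is ∏(x - λ)^{k_λ} where k_λ is the size of the largest Jordan block at λ.

For λ = 4: rank(A - 4I) = 1, and the largest Jordan block has size 2 (the smallest k with rank((A - 4I)^k) = rank((A - 4I)^(k+1))).

So m_A(x) = (x - 4)^2.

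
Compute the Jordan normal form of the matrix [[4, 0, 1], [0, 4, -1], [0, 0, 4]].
The characteristic polynomial is det(xI - A) = (x - 4)^3, so the eigenvalues are 4 (algebraic multiplicity 3).

For λ = 4: rank(A - 4I) = 1, rank((A - 4I)^2) = 0. The eigenspace has dimension 3 - 1 = 2, so there are 2 Jordan blocks; the rank sequence gives block sizes [2, 1].

Assembling the blocks gives the Jordan form J above.

J = [[4, 1, 0], [0, 4, 0], [0, 0, 4]]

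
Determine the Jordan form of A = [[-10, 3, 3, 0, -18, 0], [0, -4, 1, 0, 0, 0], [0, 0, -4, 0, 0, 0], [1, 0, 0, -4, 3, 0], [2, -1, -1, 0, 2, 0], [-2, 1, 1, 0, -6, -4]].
J = [[-4, 1, 0, 0, 0, 0], [0, -4, 1, 0, 0, 0], [0, 0, -4, 0, 0, 0], [0, 0, 0, -4, 1, 0], [0, 0, 0, 0, -4, 0], [0, 0, 0, 0, 0, -4]]

The characteristic polynomial is det(xI - A) = (x + 4)^6, so the eigenvalues are -4 (algebraic multiplicity 6).

For λ = -4: rank(A + 4I) = 3, rank((A + 4I)^2) = 1, rank((A + 4I)^3) = 0. The eigenspace has dimension 6 - 3 = 3, so there are 3 Jordan blocks; the rank sequence gives block sizes [3, 2, 1].

Assembling the blocks gives the Jordan form J above.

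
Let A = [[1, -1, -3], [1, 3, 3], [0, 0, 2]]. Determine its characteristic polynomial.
χ_A(x) = (x - 2)^3

xI - A = [[x - 1, 1, 3], [-1, x - 3, -3], [0, 0, x - 2]].

Expanding det(xI - A) along the first row:
det(xI - A) = + (x - 1)·det([[x - 3, -3], [0, x - 2]]) - (1)·det([[-1, -3], [0, x - 2]]) + (3)·det([[-1, x - 3], [0, 0]]).

Evaluating gives χ_A(x) = x^3 - 6x^2 + 12x - 8 = (x - 2)^3.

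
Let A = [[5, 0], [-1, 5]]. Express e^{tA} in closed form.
e^{tA} = [[e^{5*t}, 0], [-t*e^{5*t}, e^{5*t}]]

A has Jordan form J = [[5, 1], [0, 5]] with A = PJP^{-1}, so e^{tA} = P e^{tJ} P^{-1}.

For a Jordan block J_k(λ), e^{tJ_k(λ)} = e^{λt} · (I + tN + t^2 N^2/2! + ... + t^{k-1} N^{k-1}/(k-1)!) where N is the nilpotent superdiagonal part.

Assembling the blocks and conjugating back gives the entries of e^{tA} as shown above.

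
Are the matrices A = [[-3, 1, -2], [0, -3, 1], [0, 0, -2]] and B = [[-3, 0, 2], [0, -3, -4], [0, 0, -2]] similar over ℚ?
Both have characteristic polynomial (x + 2)(x + 3)^2, but the minimal polynomial of A is (x + 2)(x + 3)^2 while the minimal polynomial of B is (x + 2)(x + 3). The minimal polynomial is a similarity invariant, so A and B are not similar.

No.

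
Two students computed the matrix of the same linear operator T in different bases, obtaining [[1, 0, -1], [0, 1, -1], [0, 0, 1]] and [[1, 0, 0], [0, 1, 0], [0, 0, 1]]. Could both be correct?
Both have characteristic polynomial (x - 1)^3, but the minimal polynomial of A is (x - 1)^2 while the minimal polynomial of B is x - 1. The minimal polynomial is a similarity invariant, so A and B are not similar.

No.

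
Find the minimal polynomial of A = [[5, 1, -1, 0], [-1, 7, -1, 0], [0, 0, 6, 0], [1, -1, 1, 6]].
The characteristic polynomial factors as (x - 6)^4. The minimal polynomial is ∏(x - λ)^{k_λ} where k_λ is the size of the largest Jordan block at λ.

For λ = 6: rank(A - 6I) = 1, and the largest Jordan block has size 2 (the smallest k with rank((A - 6I)^k) = rank((A - 6I)^(k+1))).

So m_A(x) = (x - 6)^2.

m_A(x) = (x - 6)^2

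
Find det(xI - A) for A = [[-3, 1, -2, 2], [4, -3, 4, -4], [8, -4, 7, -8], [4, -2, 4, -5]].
χ_A(x) = (x + 1)^4

xI - A = [[x + 3, -1, 2, -2], [-4, x + 3, -4, 4], [-8, 4, x - 7, 8], [-4, 2, -4, x + 5]].

Expanding det(xI - A) along the first row:
det(xI - A) = + (x + 3)·det([[x + 3, -4, 4], [4, x - 7, 8], [2, -4, x + 5]]) - (-1)·det([[-4, -4, 4], [-8, x - 7, 8], [-4, -4, x + 5]]) + (2)·det([[-4, x + 3, 4], [-8, 4, 8], [-4, 2, x + 5]]) - (-2)·det([[-4, x + 3, -4], [-8, 4, x - 7], [-4, 2, -4]]).

Evaluating gives χ_A(x) = x^4 + 4x^3 + 6x^2 + 4x + 1 = (x + 1)^4.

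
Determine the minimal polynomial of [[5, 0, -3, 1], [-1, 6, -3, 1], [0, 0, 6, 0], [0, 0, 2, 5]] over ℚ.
The characteristic polynomial factors as (x - 6)^2(x - 5)^2. The minimal polynomial is ∏(x - λ)^{k_λ} where k_λ is the size of the largest Jordan block at λ.

For λ = 5: rank(A - 5I) = 3, and the largest Jordan block has size 2 (the smallest k with rank((A - 5I)^k) = rank((A - 5I)^(k+1))).
For λ = 6: rank(A - 6I) = 2, and the largest Jordan block has size 1 (the smallest k with rank((A - 6I)^k) = rank((A - 6I)^(k+1))).

So m_A(x) = (x - 6)(x - 5)^2.

m_A(x) = (x - 6)(x - 5)^2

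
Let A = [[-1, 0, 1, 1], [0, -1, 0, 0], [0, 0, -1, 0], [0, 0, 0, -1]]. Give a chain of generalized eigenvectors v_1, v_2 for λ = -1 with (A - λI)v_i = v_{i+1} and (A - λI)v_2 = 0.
We seek v_1 ∈ ker((A + I)^2) \ ker(A + I), then set v_{i+1} = (A + I) v_i.

One such chain is v_1 = [[-2, -2, 3, -2]]^T, v_2 = [[1, 0, 0, 0]]^T. Check: (A + I) v_2 = [[0, 0, 0, 0]]^T = 0.

v_1 = [[-2, -2, 3, -2]]^T, v_2 = [[1, 0, 0, 0]]^T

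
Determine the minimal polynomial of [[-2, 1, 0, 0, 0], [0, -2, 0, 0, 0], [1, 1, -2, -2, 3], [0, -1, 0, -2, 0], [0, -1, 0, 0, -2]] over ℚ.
m_A(x) = (x + 2)^2

The characteristic polynomial factors as (x + 2)^5. The minimal polynomial is ∏(x - λ)^{k_λ} where k_λ is the size of the largest Jordan block at λ.

For λ = -2: rank(A + 2I) = 2, and the largest Jordan block has size 2 (the smallest k with rank((A + 2I)^k) = rank((A + 2I)^(k+1))).

So m_A(x) = (x + 2)^2.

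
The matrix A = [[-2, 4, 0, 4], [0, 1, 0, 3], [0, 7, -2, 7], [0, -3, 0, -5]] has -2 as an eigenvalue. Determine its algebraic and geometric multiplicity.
The characteristic polynomial is (x + 2)^4, so the factor x + 2 appears with exponent 4: the algebraic multiplicity is 4.

rank(A + 2I) = 1, so the eigenspace has dimension 4 - 1 = 3: the geometric multiplicity is 3.

Since 3 < 4, A is not diagonalizable.

algebraic multiplicity 4, geometric multiplicity 3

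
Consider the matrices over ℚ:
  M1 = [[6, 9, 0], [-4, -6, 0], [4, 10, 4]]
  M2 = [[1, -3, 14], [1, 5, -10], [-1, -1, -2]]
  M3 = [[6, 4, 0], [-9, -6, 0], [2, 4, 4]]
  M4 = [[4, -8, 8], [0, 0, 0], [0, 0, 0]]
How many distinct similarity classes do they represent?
2 classes: {M1, M2, M3}, {M4}

Characteristic polynomials: χ_{M1} = x^2(x - 4), χ_{M2} = x^2(x - 4), χ_{M3} = x^2(x - 4), χ_{M4} = x^2(x - 4).

{M1, M2, M3}: invariant factors x^2(x - 4).

{M4}: invariant factors x, x(x - 4).

Matrices are similar if and only if their invariant-factor lists agree; the partition into similarity classes is {M1, M2, M3}, {M4}.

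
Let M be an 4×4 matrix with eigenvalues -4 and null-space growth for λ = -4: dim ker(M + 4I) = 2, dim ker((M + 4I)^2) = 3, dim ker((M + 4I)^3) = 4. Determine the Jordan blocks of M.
λ = -4: successive nullity increments [2, 1, 1] count blocks of size ≥ k; block sizes are [3, 1].

Jordan blocks: (-4, 3), (-4, 1)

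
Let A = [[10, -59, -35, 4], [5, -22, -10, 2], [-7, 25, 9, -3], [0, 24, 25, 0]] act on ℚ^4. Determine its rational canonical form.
R = [[0, 0, 0, -15], [1, 0, 0, -2], [0, 1, 0, 1], [0, 0, 1, -3]]

The invariant factors of A (the non-unit diagonal entries of the Smith normal form of xI - A over ℚ[x]) are (x + 3)(x^3 - x + 5), each dividing the next. The characteristic polynomial is their product, (x + 3)(x^3 - x + 5).

The rational canonical form is the block-diagonal matrix of companion matrices C(f_i):
R = [[0, 0, 0, -15], [1, 0, 0, -2], [0, 1, 0, 1], [0, 0, 1, -3]].

Note the characteristic polynomial does not split into linear factors over ℚ, so A has no Jordan form over ℚ; the rational canonical form exists over any field.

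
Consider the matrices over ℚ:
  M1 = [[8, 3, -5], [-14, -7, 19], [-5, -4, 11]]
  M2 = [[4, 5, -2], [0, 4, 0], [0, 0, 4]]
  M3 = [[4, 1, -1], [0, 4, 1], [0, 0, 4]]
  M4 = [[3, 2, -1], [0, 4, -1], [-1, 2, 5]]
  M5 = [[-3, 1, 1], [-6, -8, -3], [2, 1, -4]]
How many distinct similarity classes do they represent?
Characteristic polynomials: χ_{M1} = (x - 4)^3, χ_{M2} = (x - 4)^3, χ_{M3} = (x - 4)^3, χ_{M4} = (x - 4)^3, χ_{M5} = (x + 5)^3.

{M1, M3, M4}: invariant factors (x - 4)^3.

{M2}: invariant factors x - 4, (x - 4)^2.

{M5}: invariant factors x + 5, (x + 5)^2.

Matrices are similar if and only if their invariant-factor lists agree; the partition into similarity classes is {M1, M3, M4}, {M2}, {M5}.

3 classes: {M1, M3, M4}, {M2}, {M5}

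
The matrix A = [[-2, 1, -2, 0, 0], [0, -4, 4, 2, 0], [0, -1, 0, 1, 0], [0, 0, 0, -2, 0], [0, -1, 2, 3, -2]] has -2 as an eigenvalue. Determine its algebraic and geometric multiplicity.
The characteristic polynomial is (x + 2)^5, so the factor x + 2 appears with exponent 5: the algebraic multiplicity is 5.

rank(A + 2I) = 2, so the eigenspace has dimension 5 - 2 = 3: the geometric multiplicity is 3.

Since 3 < 5, A is not diagonalizable.

algebraic multiplicity 5, geometric multiplicity 3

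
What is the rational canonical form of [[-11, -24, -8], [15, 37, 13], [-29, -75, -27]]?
R = [[0, 0, 8], [1, 0, 6], [0, 1, -1]]

The invariant factors of A (the non-unit diagonal entries of the Smith normal form of xI - A over ℚ[x]) are (x + 2)(x^2 - x - 4), each dividing the next. The characteristic polynomial is their product, (x + 2)(x^2 - x - 4).

The rational canonical form is the block-diagonal matrix of companion matrices C(f_i):
R = [[0, 0, 8], [1, 0, 6], [0, 1, -1]].

Note the characteristic polynomial does not split into linear factors over ℚ, so A has no Jordan form over ℚ; the rational canonical form exists over any field.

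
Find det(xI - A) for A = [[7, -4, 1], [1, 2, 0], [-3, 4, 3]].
xI - A = [[x - 7, 4, -1], [-1, x - 2, 0], [3, -4, x - 3]].

Expanding det(xI - A) along the first row:
det(xI - A) = + (x - 7)·det([[x - 2, 0], [-4, x - 3]]) - (4)·det([[-1, 0], [3, x - 3]]) + (-1)·det([[-1, x - 2], [3, -4]]).

Evaluating gives χ_A(x) = x^3 - 12x^2 + 48x - 64 = (x - 4)^3.

χ_A(x) = (x - 4)^3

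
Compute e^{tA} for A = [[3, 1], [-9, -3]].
A has Jordan form J = [[0, 1], [0, 0]] with A = PJP^{-1}, so e^{tA} = P e^{tJ} P^{-1}.

For a Jordan block J_k(λ), e^{tJ_k(λ)} = e^{λt} · (I + tN + t^2 N^2/2! + ... + t^{k-1} N^{k-1}/(k-1)!) where N is the nilpotent superdiagonal part.

Assembling the blocks and conjugating back gives the entries of e^{tA} as shown above.

e^{tA} = [[3*t + 1, t], [-9*t, 1 - 3*t]]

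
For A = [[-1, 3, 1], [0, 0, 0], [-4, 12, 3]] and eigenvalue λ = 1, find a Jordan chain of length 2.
We seek v_1 ∈ ker((A - I)^2) \ ker(A - I), then set v_{i+1} = (A - I) v_i.

One such chain is v_1 = [[0, 0, 1]]^T, v_2 = [[1, 0, 2]]^T. Check: (A - I) v_2 = [[0, 0, 0]]^T = 0.

v_1 = [[0, 0, 1]]^T, v_2 = [[1, 0, 2]]^T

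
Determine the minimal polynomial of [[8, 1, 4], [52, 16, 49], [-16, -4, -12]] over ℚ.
The characteristic polynomial factors as (x - 4)^3. The minimal polynomial is ∏(x - λ)^{k_λ} where k_λ is the size of the largest Jordan block at λ.

For λ = 4: rank(A - 4I) = 2, and the largest Jordan block has size 3 (the smallest k with rank((A - 4I)^k) = rank((A - 4I)^(k+1))).

So m_A(x) = (x - 4)^3.

m_A(x) = (x - 4)^3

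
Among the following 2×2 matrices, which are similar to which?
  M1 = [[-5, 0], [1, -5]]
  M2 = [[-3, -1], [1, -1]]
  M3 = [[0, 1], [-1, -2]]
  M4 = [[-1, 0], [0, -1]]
4 classes: {M1}, {M2}, {M3}, {M4}

Characteristic polynomials: χ_{M1} = (x + 5)^2, χ_{M2} = (x + 2)^2, χ_{M3} = (x + 1)^2, χ_{M4} = (x + 1)^2.

{M1}: invariant factors (x + 5)^2.

{M2}: invariant factors (x + 2)^2.

{M3}: invariant factors (x + 1)^2.

{M4}: invariant factors x + 1, x + 1.

Matrices are similar if and only if their invariant-factor lists agree; the partition into similarity classes is {M1}, {M2}, {M3}, {M4}.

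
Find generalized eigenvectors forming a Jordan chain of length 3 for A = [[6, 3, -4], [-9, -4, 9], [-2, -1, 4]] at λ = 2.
v_1 = [[0, -2, -1]]^T, v_2 = [[-2, 3, 0]]^T, v_3 = [[1, 0, 1]]^T

We seek v_1 ∈ ker((A - 2I)^3) \ ker((A - 2I)^2), then set v_{i+1} = (A - 2I) v_i.

One such chain is v_1 = [[0, -2, -1]]^T, v_2 = [[-2, 3, 0]]^T, v_3 = [[1, 0, 1]]^T. Check: (A - 2I) v_3 = [[0, 0, 0]]^T = 0.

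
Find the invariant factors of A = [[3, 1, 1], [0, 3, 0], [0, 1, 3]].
(x - 3)^3

The Jordan structure of A has elementary divisors (x - 3)^3. Arranging the block sizes at each eigenvalue in decreasing order and taking row products gives the invariant factors.

Invariant factors (smallest first, each dividing the next): (x - 3)^3.

Check: the last factor (x - 3)^3 is the minimal polynomial, and the product (x - 3)^3 is the characteristic polynomial.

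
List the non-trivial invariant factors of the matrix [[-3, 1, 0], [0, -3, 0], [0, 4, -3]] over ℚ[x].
x + 3, (x + 3)^2

The Jordan structure of A has elementary divisors (x + 3)^2, (x + 3). Arranging the block sizes at each eigenvalue in decreasing order and taking row products gives the invariant factors.

Invariant factors (smallest first, each dividing the next): x + 3, (x + 3)^2.

Check: the last factor (x + 3)^2 is the minimal polynomial, and the product (x + 3)^3 is the characteristic polynomial.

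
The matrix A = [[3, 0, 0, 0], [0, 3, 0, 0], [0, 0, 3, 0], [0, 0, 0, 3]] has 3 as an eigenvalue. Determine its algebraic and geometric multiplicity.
The characteristic polynomial is (x - 3)^4, so the factor x - 3 appears with exponent 4: the algebraic multiplicity is 4.

rank(A - 3I) = 0, so the eigenspace has dimension 4 - 0 = 4: the geometric multiplicity is 4.

algebraic multiplicity 4, geometric multiplicity 4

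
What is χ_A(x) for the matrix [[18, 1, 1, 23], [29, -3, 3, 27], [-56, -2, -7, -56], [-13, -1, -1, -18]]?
xI - A = [[x - 18, -1, -1, -23], [-29, x + 3, -3, -27], [56, 2, x + 7, 56], [13, 1, 1, x + 18]].

Expanding det(xI - A) along the first row:
det(xI - A) = + (x - 18)·det([[x + 3, -3, -27], [2, x + 7, 56], [1, 1, x + 18]]) - (-1)·det([[-29, -3, -27], [56, x + 7, 56], [13, 1, x + 18]]) + (-1)·det([[-29, x + 3, -27], [56, 2, 56], [13, 1, x + 18]]) - (-23)·det([[-29, x + 3, -3], [56, 2, x + 7], [13, 1, 1]]).

Evaluating gives χ_A(x) = x^4 + 10x^3 - 250x - 625 = (x - 5)(x + 5)^3.

χ_A(x) = (x - 5)(x + 5)^3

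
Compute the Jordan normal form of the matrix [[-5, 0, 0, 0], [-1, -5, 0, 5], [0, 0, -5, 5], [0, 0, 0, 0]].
The characteristic polynomial is det(xI - A) = x(x + 5)^3, so the eigenvalues are -5 (algebraic multiplicity 3), 0 (algebraic multiplicity 1).

For λ = -5: rank(A + 5I) = 2, rank((A + 5I)^2) = 1. The eigenspace has dimension 4 - 2 = 2, so there are 2 Jordan blocks; the rank sequence gives block sizes [2, 1].

For λ = 0: algebraic multiplicity 1 gives one 1×1 block.

Assembling the blocks gives the Jordan form J above.

J = [[-5, 1, 0, 0], [0, -5, 0, 0], [0, 0, -5, 0], [0, 0, 0, 0]]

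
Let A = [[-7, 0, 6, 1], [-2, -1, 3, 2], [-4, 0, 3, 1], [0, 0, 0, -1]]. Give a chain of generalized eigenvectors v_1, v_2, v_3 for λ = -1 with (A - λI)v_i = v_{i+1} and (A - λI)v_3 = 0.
v_1 = [[-2, -2, -2, 1]]^T, v_2 = [[1, 0, 1, 0]]^T, v_3 = [[0, 1, 0, 0]]^T

We seek v_1 ∈ ker((A + I)^3) \ ker((A + I)^2), then set v_{i+1} = (A + I) v_i.

One such chain is v_1 = [[-2, -2, -2, 1]]^T, v_2 = [[1, 0, 1, 0]]^T, v_3 = [[0, 1, 0, 0]]^T. Check: (A + I) v_3 = [[0, 0, 0, 0]]^T = 0.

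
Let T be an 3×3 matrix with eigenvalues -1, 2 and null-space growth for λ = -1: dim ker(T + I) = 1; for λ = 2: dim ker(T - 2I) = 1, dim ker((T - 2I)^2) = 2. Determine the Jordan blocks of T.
λ = -1: successive nullity increments [1] count blocks of size ≥ k; block sizes are [1].
λ = 2: successive nullity increments [1, 1] count blocks of size ≥ k; block sizes are [2].

Jordan blocks: (-1, 1), (2, 2)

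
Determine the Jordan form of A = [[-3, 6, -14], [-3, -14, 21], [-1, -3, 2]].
The characteristic polynomial is det(xI - A) = (x + 5)^3, so the eigenvalues are -5 (algebraic multiplicity 3).

For λ = -5: rank(A + 5I) = 1, rank((A + 5I)^2) = 0. The eigenspace has dimension 3 - 1 = 2, so there are 2 Jordan blocks; the rank sequence gives block sizes [2, 1].

Assembling the blocks gives the Jordan form J above.

J = [[-5, 1, 0], [0, -5, 0], [0, 0, -5]]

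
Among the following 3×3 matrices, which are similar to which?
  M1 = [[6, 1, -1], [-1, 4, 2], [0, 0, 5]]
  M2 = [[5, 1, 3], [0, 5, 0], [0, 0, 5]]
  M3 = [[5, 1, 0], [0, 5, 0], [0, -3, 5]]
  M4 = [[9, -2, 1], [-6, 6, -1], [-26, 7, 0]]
Characteristic polynomials: χ_{M1} = (x - 5)^3, χ_{M2} = (x - 5)^3, χ_{M3} = (x - 5)^3, χ_{M4} = (x - 5)^3.

{M1, M4}: invariant factors (x - 5)^3.

{M2, M3}: invariant factors x - 5, (x - 5)^2.

Matrices are similar if and only if their invariant-factor lists agree; the partition into similarity classes is {M1, M4}, {M2, M3}.

2 classes: {M1, M4}, {M2, M3}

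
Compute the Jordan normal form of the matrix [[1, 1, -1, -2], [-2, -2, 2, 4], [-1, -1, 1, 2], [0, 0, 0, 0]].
The characteristic polynomial is det(xI - A) = x^4, so the eigenvalues are 0 (algebraic multiplicity 4).

For λ = 0: rank(A) = 1, rank(A^2) = 0. The eigenspace has dimension 4 - 1 = 3, so there are 3 Jordan blocks; the rank sequence gives block sizes [2, 1, 1].

Assembling the blocks gives the Jordan form J above.

J = [[0, 1, 0, 0], [0, 0, 0, 0], [0, 0, 0, 0], [0, 0, 0, 0]]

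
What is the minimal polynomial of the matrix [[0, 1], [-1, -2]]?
The characteristic polynomial factors as (x + 1)^2. The minimal polynomial is ∏(x - λ)^{k_λ} where k_λ is the size of the largest Jordan block at λ.

For λ = -1: rank(A + I) = 1, and the largest Jordan block has size 2 (the smallest k with rank((A + I)^k) = rank((A + I)^(k+1))).

So m_A(x) = (x + 1)^2.

m_A(x) = (x + 1)^2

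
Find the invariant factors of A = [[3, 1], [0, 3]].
(x - 3)^2

The Jordan structure of A has elementary divisors (x - 3)^2. Arranging the block sizes at each eigenvalue in decreasing order and taking row products gives the invariant factors.

Invariant factors (smallest first, each dividing the next): (x - 3)^2.

Check: the last factor (x - 3)^2 is the minimal polynomial, and the product (x - 3)^2 is the characteristic polynomial.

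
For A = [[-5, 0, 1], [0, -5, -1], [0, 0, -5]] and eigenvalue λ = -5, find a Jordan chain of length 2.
We seek v_1 ∈ ker((A + 5I)^2) \ ker(A + 5I), then set v_{i+1} = (A + 5I) v_i.

One such chain is v_1 = [[-2, 1, 1]]^T, v_2 = [[1, -1, 0]]^T. Check: (A + 5I) v_2 = [[0, 0, 0]]^T = 0.

v_1 = [[-2, 1, 1]]^T, v_2 = [[1, -1, 0]]^T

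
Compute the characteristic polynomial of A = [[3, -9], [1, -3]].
χ_A(x) = x^2

xI - A = [[x - 3, 9], [-1, x + 3]].

Expanding det(xI - A) along the first row:
det(xI - A) = + (x - 3)·det([[x + 3]]) - (9)·det([[-1]]).

Evaluating gives χ_A(x) = x^2.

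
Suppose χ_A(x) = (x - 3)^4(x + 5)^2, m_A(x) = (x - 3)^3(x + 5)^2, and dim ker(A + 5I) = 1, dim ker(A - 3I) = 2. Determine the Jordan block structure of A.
Jordan blocks: (-5, 2), (3, 3), (3, 1)

λ = -5: algebraic multiplicity 2 (exponent in χ_A), largest block size 2 (exponent in m_A), 1 block (geometric multiplicity). This forces block sizes [2].
λ = 3: algebraic multiplicity 4 (exponent in χ_A), largest block size 3 (exponent in m_A), 2 blocks (geometric multiplicity). These force block sizes [3, 1].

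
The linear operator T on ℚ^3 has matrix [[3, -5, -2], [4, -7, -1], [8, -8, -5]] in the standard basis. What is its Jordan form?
J = [[-3, 1, 0], [0, -3, 1], [0, 0, -3]]

The characteristic polynomial is det(xI - A) = (x + 3)^3, so the eigenvalues are -3 (algebraic multiplicity 3).

For λ = -3: rank(A + 3I) = 2, rank((A + 3I)^2) = 1, rank((A + 3I)^3) = 0. The eigenspace has dimension 3 - 2 = 1, so there is 1 Jordan block; the rank sequence gives block sizes [3].

Assembling the blocks gives the Jordan form J above.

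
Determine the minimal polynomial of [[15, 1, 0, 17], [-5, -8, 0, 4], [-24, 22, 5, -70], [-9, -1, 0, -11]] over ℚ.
m_A(x) = (x - 6)(x - 5)(x + 5)^2

The characteristic polynomial factors as (x - 6)(x - 5)(x + 5)^2. The minimal polynomial is ∏(x - λ)^{k_λ} where k_λ is the size of the largest Jordan block at λ.

For λ = -5: rank(A + 5I) = 3, and the largest Jordan block has size 2 (the smallest k with rank((A + 5I)^k) = rank((A + 5I)^(k+1))).
For λ = 5: rank(A - 5I) = 3, and the largest Jordan block has size 1 (the smallest k with rank((A - 5I)^k) = rank((A - 5I)^(k+1))).
For λ = 6: rank(A - 6I) = 3, and the largest Jordan block has size 1 (the smallest k with rank((A - 6I)^k) = rank((A - 6I)^(k+1))).

So m_A(x) = (x - 6)(x - 5)(x + 5)^2.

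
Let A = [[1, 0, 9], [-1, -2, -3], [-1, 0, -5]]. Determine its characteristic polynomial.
χ_A(x) = (x + 2)^3

xI - A = [[x - 1, 0, -9], [1, x + 2, 3], [1, 0, x + 5]].

Expanding det(xI - A) along the first row:
det(xI - A) = + (x - 1)·det([[x + 2, 3], [0, x + 5]]) - (0)·det([[1, 3], [1, x + 5]]) + (-9)·det([[1, x + 2], [1, 0]]).

Evaluating gives χ_A(x) = x^3 + 6x^2 + 12x + 8 = (x + 2)^3.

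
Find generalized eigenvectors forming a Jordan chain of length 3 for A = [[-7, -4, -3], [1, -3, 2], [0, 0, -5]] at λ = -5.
We seek v_1 ∈ ker((A + 5I)^3) \ ker((A + 5I)^2), then set v_{i+1} = (A + 5I) v_i.

One such chain is v_1 = [[0, -1, 1]]^T, v_2 = [[1, 0, 0]]^T, v_3 = [[-2, 1, 0]]^T. Check: (A + 5I) v_3 = [[0, 0, 0]]^T = 0.

v_1 = [[0, -1, 1]]^T, v_2 = [[1, 0, 0]]^T, v_3 = [[-2, 1, 0]]^T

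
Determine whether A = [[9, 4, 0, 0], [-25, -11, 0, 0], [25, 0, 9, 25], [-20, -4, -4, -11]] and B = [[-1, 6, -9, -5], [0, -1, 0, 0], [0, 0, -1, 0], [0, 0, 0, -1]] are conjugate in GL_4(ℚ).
Both have characteristic polynomial (x + 1)^4 and minimal polynomial (x + 1)^2. But rank(A + I) = 2 for A while rank(B + I) = 1 for B, so the number of Jordan blocks at λ = -1 differs. A and B are not similar.

No.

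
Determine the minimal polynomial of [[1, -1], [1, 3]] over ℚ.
m_A(x) = (x - 2)^2

The characteristic polynomial factors as (x - 2)^2. The minimal polynomial is ∏(x - λ)^{k_λ} where k_λ is the size of the largest Jordan block at λ.

For λ = 2: rank(A - 2I) = 1, and the largest Jordan block has size 2 (the smallest k with rank((A - 2I)^k) = rank((A - 2I)^(k+1))).

So m_A(x) = (x - 2)^2.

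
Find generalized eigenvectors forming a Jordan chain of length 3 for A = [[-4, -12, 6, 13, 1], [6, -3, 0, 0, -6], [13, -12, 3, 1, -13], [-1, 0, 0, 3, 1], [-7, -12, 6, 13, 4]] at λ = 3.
We seek v_1 ∈ ker((A - 3I)^3) \ ker((A - 3I)^2), then set v_{i+1} = (A - 3I) v_i.

One such chain is v_1 = [[0, -1, -2, 0, 1]]^T, v_2 = [[1, 0, -1, 1, 1]]^T, v_3 = [[1, 0, 1, 0, 1]]^T. Check: (A - 3I) v_3 = [[0, 0, 0, 0, 0]]^T = 0.

v_1 = [[0, -1, -2, 0, 1]]^T, v_2 = [[1, 0, -1, 1, 1]]^T, v_3 = [[1, 0, 1, 0, 1]]^T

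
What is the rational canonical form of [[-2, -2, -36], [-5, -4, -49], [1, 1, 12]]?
The invariant factors of A (the non-unit diagonal entries of the Smith normal form of xI - A over ℚ[x]) are (x - 4)(x^2 - 2x + 3), each dividing the next. The characteristic polynomial is their product, (x - 4)(x^2 - 2x + 3).

The rational canonical form is the block-diagonal matrix of companion matrices C(f_i):
R = [[0, 0, 12], [1, 0, -11], [0, 1, 6]].

Note the characteristic polynomial does not split into linear factors over ℚ, so A has no Jordan form over ℚ; the rational canonical form exists over any field.

R = [[0, 0, 12], [1, 0, -11], [0, 1, 6]]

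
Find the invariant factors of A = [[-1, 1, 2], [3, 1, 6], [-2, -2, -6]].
x + 2, (x + 2)^2

The Jordan structure of A has elementary divisors (x + 2)^2, (x + 2). Arranging the block sizes at each eigenvalue in decreasing order and taking row products gives the invariant factors.

Invariant factors (smallest first, each dividing the next): x + 2, (x + 2)^2.

Check: the last factor (x + 2)^2 is the minimal polynomial, and the product (x + 2)^3 is the characteristic polynomial.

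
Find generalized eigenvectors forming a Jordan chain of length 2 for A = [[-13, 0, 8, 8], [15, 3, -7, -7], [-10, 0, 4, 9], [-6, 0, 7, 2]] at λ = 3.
We seek v_1 ∈ ker((A - 3I)^2) \ ker(A - 3I), then set v_{i+1} = (A - 3I) v_i.

One such chain is v_1 = [[1, -2, 1, 1]]^T, v_2 = [[0, 1, 0, 0]]^T. Check: (A - 3I) v_2 = [[0, 0, 0, 0]]^T = 0.

v_1 = [[1, -2, 1, 1]]^T, v_2 = [[0, 1, 0, 0]]^T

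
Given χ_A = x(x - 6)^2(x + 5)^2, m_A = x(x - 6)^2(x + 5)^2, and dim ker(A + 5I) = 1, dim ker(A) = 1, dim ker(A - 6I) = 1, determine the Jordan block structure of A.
λ = -5: algebraic multiplicity 2 (exponent in χ_A), largest block size 2 (exponent in m_A), 1 block (geometric multiplicity). This forces block sizes [2].
λ = 0: algebraic multiplicity 1 (exponent in χ_A), largest block size 1 (exponent in m_A), 1 block (geometric multiplicity). This forces block sizes [1].
λ = 6: algebraic multiplicity 2 (exponent in χ_A), largest block size 2 (exponent in m_A), 1 block (geometric multiplicity). This forces block sizes [2].

Jordan blocks: (-5, 2), (0, 1), (6, 2)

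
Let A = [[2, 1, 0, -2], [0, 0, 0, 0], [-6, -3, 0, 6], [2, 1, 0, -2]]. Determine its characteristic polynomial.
xI - A = [[x - 2, -1, 0, 2], [0, x, 0, 0], [6, 3, x, -6], [-2, -1, 0, x + 2]].

Expanding det(xI - A) along the first row:
det(xI - A) = + (x - 2)·det([[x, 0, 0], [3, x, -6], [-1, 0, x + 2]]) - (-1)·det([[0, 0, 0], [6, x, -6], [-2, 0, x + 2]]) + (0)·det([[0, x, 0], [6, 3, -6], [-2, -1, x + 2]]) - (2)·det([[0, x, 0], [6, 3, x], [-2, -1, 0]]).

Evaluating gives χ_A(x) = x^4.

χ_A(x) = x^4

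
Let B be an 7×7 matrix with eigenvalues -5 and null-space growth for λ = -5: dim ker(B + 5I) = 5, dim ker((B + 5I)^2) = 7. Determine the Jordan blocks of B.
λ = -5: successive nullity increments [5, 2] count blocks of size ≥ k; block sizes are [2, 2, 1, 1, 1].

Jordan blocks: (-5, 2), (-5, 2), (-5, 1), (-5, 1), (-5, 1)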